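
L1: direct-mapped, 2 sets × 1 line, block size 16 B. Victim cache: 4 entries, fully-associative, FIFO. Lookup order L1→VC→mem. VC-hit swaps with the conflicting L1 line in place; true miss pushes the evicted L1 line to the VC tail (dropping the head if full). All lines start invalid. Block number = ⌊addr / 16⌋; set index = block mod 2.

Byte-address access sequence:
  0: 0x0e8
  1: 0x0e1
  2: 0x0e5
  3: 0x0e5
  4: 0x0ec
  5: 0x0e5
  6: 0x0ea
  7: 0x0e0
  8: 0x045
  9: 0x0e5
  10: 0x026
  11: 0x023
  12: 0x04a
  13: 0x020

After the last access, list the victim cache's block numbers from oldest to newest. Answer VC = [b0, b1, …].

  [0] addr=0xe8 blk=14 s=0: MISS | VC []
  [1] addr=0xe1 blk=14 s=0: L1-HIT | VC []
  [2] addr=0xe5 blk=14 s=0: L1-HIT | VC []
  [3] addr=0xe5 blk=14 s=0: L1-HIT | VC []
  [4] addr=0xec blk=14 s=0: L1-HIT | VC []
  [5] addr=0xe5 blk=14 s=0: L1-HIT | VC []
  [6] addr=0xea blk=14 s=0: L1-HIT | VC []
  [7] addr=0xe0 blk=14 s=0: L1-HIT | VC []
  [8] addr=0x45 blk=4 s=0: MISS | VC [14]
  [9] addr=0xe5 blk=14 s=0: VC-HIT | VC [4]
  [10] addr=0x26 blk=2 s=0: MISS | VC [4, 14]
  [11] addr=0x23 blk=2 s=0: L1-HIT | VC [4, 14]
  [12] addr=0x4a blk=4 s=0: VC-HIT | VC [2, 14]
  [13] addr=0x20 blk=2 s=0: VC-HIT | VC [4, 14]

VC = [4, 14]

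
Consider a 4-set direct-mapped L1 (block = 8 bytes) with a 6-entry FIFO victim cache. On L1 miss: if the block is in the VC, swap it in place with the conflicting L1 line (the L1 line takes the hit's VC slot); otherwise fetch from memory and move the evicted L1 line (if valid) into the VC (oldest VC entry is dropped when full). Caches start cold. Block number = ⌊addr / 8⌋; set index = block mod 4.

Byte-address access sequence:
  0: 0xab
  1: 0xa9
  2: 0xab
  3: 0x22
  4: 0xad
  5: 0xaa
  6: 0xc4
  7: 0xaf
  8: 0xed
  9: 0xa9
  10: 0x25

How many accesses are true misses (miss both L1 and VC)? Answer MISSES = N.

MISSES = 4

  [0] addr=0xab blk=21 s=1: MISS | VC []
  [1] addr=0xa9 blk=21 s=1: L1-HIT | VC []
  [2] addr=0xab blk=21 s=1: L1-HIT | VC []
  [3] addr=0x22 blk=4 s=0: MISS | VC []
  [4] addr=0xad blk=21 s=1: L1-HIT | VC []
  [5] addr=0xaa blk=21 s=1: L1-HIT | VC []
  [6] addr=0xc4 blk=24 s=0: MISS | VC [4]
  [7] addr=0xaf blk=21 s=1: L1-HIT | VC [4]
  [8] addr=0xed blk=29 s=1: MISS | VC [4, 21]
  [9] addr=0xa9 blk=21 s=1: VC-HIT | VC [4, 29]
  [10] addr=0x25 blk=4 s=0: VC-HIT | VC [24, 29]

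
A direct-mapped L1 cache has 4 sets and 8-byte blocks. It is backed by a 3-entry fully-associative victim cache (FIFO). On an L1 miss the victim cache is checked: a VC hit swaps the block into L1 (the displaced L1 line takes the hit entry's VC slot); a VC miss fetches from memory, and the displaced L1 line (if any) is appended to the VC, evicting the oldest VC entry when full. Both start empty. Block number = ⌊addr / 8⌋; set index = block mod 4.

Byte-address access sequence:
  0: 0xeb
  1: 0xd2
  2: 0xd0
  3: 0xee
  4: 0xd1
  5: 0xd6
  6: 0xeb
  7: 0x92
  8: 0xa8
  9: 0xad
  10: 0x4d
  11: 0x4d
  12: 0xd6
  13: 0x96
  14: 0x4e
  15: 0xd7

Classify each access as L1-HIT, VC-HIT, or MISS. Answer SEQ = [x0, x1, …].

SEQ = [MISS, MISS, L1-HIT, L1-HIT, L1-HIT, L1-HIT, L1-HIT, MISS, MISS, L1-HIT, MISS, L1-HIT, VC-HIT, VC-HIT, L1-HIT, VC-HIT]

#0 0xeb→b29/s1 MISS; vc=[]
#1 0xd2→b26/s2 MISS; vc=[]
#2 0xd0→b26/s2 L1-HIT; vc=[]
#3 0xee→b29/s1 L1-HIT; vc=[]
#4 0xd1→b26/s2 L1-HIT; vc=[]
#5 0xd6→b26/s2 L1-HIT; vc=[]
#6 0xeb→b29/s1 L1-HIT; vc=[]
#7 0x92→b18/s2 MISS; vc=[26]
#8 0xa8→b21/s1 MISS; vc=[26,29]
#9 0xad→b21/s1 L1-HIT; vc=[26,29]
#10 0x4d→b9/s1 MISS; vc=[26,29,21]
#11 0x4d→b9/s1 L1-HIT; vc=[26,29,21]
#12 0xd6→b26/s2 VC-HIT; vc=[18,29,21]
#13 0x96→b18/s2 VC-HIT; vc=[26,29,21]
#14 0x4e→b9/s1 L1-HIT; vc=[26,29,21]
#15 0xd7→b26/s2 VC-HIT; vc=[18,29,21]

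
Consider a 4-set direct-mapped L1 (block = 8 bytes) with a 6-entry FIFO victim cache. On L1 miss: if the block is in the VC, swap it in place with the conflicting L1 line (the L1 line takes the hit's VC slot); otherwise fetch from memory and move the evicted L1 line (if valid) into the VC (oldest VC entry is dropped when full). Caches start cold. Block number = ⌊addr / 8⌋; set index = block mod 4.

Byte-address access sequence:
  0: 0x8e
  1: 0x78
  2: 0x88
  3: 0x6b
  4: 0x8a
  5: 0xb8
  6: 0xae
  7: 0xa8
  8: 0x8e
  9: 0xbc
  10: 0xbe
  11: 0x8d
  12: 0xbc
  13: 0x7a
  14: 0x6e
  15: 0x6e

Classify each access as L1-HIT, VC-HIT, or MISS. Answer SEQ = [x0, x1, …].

SEQ = [MISS, MISS, L1-HIT, MISS, VC-HIT, MISS, MISS, L1-HIT, VC-HIT, L1-HIT, L1-HIT, L1-HIT, L1-HIT, VC-HIT, VC-HIT, L1-HIT]

#0 0x8e→b17/s1 MISS; vc=[]
#1 0x78→b15/s3 MISS; vc=[]
#2 0x88→b17/s1 L1-HIT; vc=[]
#3 0x6b→b13/s1 MISS; vc=[17]
#4 0x8a→b17/s1 VC-HIT; vc=[13]
#5 0xb8→b23/s3 MISS; vc=[13,15]
#6 0xae→b21/s1 MISS; vc=[13,15,17]
#7 0xa8→b21/s1 L1-HIT; vc=[13,15,17]
#8 0x8e→b17/s1 VC-HIT; vc=[13,15,21]
#9 0xbc→b23/s3 L1-HIT; vc=[13,15,21]
#10 0xbe→b23/s3 L1-HIT; vc=[13,15,21]
#11 0x8d→b17/s1 L1-HIT; vc=[13,15,21]
#12 0xbc→b23/s3 L1-HIT; vc=[13,15,21]
#13 0x7a→b15/s3 VC-HIT; vc=[13,23,21]
#14 0x6e→b13/s1 VC-HIT; vc=[17,23,21]
#15 0x6e→b13/s1 L1-HIT; vc=[17,23,21]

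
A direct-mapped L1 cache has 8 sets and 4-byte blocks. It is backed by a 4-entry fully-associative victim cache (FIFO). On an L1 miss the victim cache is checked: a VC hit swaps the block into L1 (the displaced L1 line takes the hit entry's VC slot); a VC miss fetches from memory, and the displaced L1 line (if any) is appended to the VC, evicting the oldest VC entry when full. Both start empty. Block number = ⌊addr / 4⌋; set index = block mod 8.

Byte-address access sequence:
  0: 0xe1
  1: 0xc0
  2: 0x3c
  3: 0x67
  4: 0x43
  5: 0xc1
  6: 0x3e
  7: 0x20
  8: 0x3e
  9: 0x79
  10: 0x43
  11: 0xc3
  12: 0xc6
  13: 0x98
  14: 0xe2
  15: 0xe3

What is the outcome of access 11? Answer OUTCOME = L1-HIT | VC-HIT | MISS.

  [0] addr=0xe1 blk=56 s=0: MISS | VC []
  [1] addr=0xc0 blk=48 s=0: MISS | VC [56]
  [2] addr=0x3c blk=15 s=7: MISS | VC [56]
  [3] addr=0x67 blk=25 s=1: MISS | VC [56]
  [4] addr=0x43 blk=16 s=0: MISS | VC [56, 48]
  [5] addr=0xc1 blk=48 s=0: VC-HIT | VC [56, 16]
  [6] addr=0x3e blk=15 s=7: L1-HIT | VC [56, 16]
  [7] addr=0x20 blk=8 s=0: MISS | VC [56, 16, 48]
  [8] addr=0x3e blk=15 s=7: L1-HIT | VC [56, 16, 48]
  [9] addr=0x79 blk=30 s=6: MISS | VC [56, 16, 48]
  [10] addr=0x43 blk=16 s=0: VC-HIT | VC [56, 8, 48]
  [11] addr=0xc3 blk=48 s=0: VC-HIT | VC [56, 8, 16]
  [12] addr=0xc6 blk=49 s=1: MISS | VC [56, 8, 16, 25]
  [13] addr=0x98 blk=38 s=6: MISS | VC [8, 16, 25, 30]
  [14] addr=0xe2 blk=56 s=0: MISS | VC [16, 25, 30, 48]
  [15] addr=0xe3 blk=56 s=0: L1-HIT | VC [16, 25, 30, 48]

OUTCOME = VC-HIT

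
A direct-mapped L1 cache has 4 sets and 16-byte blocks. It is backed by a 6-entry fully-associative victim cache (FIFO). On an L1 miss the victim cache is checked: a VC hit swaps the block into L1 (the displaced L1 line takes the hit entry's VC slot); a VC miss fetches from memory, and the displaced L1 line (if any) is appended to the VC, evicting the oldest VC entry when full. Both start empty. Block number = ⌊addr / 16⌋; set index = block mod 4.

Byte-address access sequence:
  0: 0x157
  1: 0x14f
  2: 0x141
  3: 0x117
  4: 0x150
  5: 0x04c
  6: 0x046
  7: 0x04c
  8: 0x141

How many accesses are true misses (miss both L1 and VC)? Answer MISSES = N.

MISSES = 4

#0 0x157→b21/s1 MISS; vc=[]
#1 0x14f→b20/s0 MISS; vc=[]
#2 0x141→b20/s0 L1-HIT; vc=[]
#3 0x117→b17/s1 MISS; vc=[21]
#4 0x150→b21/s1 VC-HIT; vc=[17]
#5 0x4c→b4/s0 MISS; vc=[17,20]
#6 0x46→b4/s0 L1-HIT; vc=[17,20]
#7 0x4c→b4/s0 L1-HIT; vc=[17,20]
#8 0x141→b20/s0 VC-HIT; vc=[17,4]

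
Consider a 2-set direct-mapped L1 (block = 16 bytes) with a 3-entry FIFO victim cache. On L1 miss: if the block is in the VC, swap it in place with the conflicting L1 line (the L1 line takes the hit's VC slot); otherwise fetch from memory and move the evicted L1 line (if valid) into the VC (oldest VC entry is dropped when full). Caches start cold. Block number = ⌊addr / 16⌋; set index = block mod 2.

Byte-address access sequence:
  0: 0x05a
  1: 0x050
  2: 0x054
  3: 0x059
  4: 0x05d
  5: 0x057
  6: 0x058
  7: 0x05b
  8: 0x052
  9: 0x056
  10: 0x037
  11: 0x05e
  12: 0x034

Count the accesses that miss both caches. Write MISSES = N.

MISSES = 2

#0 0x5a→b5/s1 MISS; vc=[]
#1 0x50→b5/s1 L1-HIT; vc=[]
#2 0x54→b5/s1 L1-HIT; vc=[]
#3 0x59→b5/s1 L1-HIT; vc=[]
#4 0x5d→b5/s1 L1-HIT; vc=[]
#5 0x57→b5/s1 L1-HIT; vc=[]
#6 0x58→b5/s1 L1-HIT; vc=[]
#7 0x5b→b5/s1 L1-HIT; vc=[]
#8 0x52→b5/s1 L1-HIT; vc=[]
#9 0x56→b5/s1 L1-HIT; vc=[]
#10 0x37→b3/s1 MISS; vc=[5]
#11 0x5e→b5/s1 VC-HIT; vc=[3]
#12 0x34→b3/s1 VC-HIT; vc=[5]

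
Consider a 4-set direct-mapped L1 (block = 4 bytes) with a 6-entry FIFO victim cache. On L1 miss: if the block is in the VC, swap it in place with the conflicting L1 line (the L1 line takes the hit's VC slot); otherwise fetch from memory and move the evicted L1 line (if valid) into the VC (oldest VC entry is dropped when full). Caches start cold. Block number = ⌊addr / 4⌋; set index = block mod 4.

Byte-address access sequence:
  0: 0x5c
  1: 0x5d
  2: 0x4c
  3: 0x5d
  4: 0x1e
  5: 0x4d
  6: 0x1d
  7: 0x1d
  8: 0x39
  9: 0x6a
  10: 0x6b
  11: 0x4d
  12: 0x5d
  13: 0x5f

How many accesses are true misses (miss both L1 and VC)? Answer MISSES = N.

  [0] addr=0x5c blk=23 s=3: MISS | VC []
  [1] addr=0x5d blk=23 s=3: L1-HIT | VC []
  [2] addr=0x4c blk=19 s=3: MISS | VC [23]
  [3] addr=0x5d blk=23 s=3: VC-HIT | VC [19]
  [4] addr=0x1e blk=7 s=3: MISS | VC [19, 23]
  [5] addr=0x4d blk=19 s=3: VC-HIT | VC [7, 23]
  [6] addr=0x1d blk=7 s=3: VC-HIT | VC [19, 23]
  [7] addr=0x1d blk=7 s=3: L1-HIT | VC [19, 23]
  [8] addr=0x39 blk=14 s=2: MISS | VC [19, 23]
  [9] addr=0x6a blk=26 s=2: MISS | VC [19, 23, 14]
  [10] addr=0x6b blk=26 s=2: L1-HIT | VC [19, 23, 14]
  [11] addr=0x4d blk=19 s=3: VC-HIT | VC [7, 23, 14]
  [12] addr=0x5d blk=23 s=3: VC-HIT | VC [7, 19, 14]
  [13] addr=0x5f blk=23 s=3: L1-HIT | VC [7, 19, 14]

MISSES = 5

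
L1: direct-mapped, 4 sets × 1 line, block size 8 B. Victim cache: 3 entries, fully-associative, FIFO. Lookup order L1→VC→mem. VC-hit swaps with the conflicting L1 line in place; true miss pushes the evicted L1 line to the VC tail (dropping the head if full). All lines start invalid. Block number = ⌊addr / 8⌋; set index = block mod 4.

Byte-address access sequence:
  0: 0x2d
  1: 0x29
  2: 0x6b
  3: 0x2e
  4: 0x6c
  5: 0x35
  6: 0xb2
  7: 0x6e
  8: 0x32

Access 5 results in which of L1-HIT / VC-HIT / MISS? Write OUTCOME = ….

OUTCOME = MISS

#0 0x2d→b5/s1 MISS; vc=[]
#1 0x29→b5/s1 L1-HIT; vc=[]
#2 0x6b→b13/s1 MISS; vc=[5]
#3 0x2e→b5/s1 VC-HIT; vc=[13]
#4 0x6c→b13/s1 VC-HIT; vc=[5]
#5 0x35→b6/s2 MISS; vc=[5]
#6 0xb2→b22/s2 MISS; vc=[5,6]
#7 0x6e→b13/s1 L1-HIT; vc=[5,6]
#8 0x32→b6/s2 VC-HIT; vc=[5,22]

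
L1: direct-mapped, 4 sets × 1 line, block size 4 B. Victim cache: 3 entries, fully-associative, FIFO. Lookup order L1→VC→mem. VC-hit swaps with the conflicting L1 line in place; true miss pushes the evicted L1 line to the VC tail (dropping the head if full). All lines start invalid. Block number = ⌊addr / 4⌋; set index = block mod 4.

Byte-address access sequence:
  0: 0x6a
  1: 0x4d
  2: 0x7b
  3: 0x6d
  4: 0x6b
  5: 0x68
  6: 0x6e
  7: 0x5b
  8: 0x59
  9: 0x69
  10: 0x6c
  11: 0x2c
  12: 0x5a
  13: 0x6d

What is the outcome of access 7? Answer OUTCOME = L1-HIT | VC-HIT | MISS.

OUTCOME = MISS

#0 0x6a→b26/s2 MISS; vc=[]
#1 0x4d→b19/s3 MISS; vc=[]
#2 0x7b→b30/s2 MISS; vc=[26]
#3 0x6d→b27/s3 MISS; vc=[26,19]
#4 0x6b→b26/s2 VC-HIT; vc=[30,19]
#5 0x68→b26/s2 L1-HIT; vc=[30,19]
#6 0x6e→b27/s3 L1-HIT; vc=[30,19]
#7 0x5b→b22/s2 MISS; vc=[30,19,26]
#8 0x59→b22/s2 L1-HIT; vc=[30,19,26]
#9 0x69→b26/s2 VC-HIT; vc=[30,19,22]
#10 0x6c→b27/s3 L1-HIT; vc=[30,19,22]
#11 0x2c→b11/s3 MISS; vc=[19,22,27]
#12 0x5a→b22/s2 VC-HIT; vc=[19,26,27]
#13 0x6d→b27/s3 VC-HIT; vc=[19,26,11]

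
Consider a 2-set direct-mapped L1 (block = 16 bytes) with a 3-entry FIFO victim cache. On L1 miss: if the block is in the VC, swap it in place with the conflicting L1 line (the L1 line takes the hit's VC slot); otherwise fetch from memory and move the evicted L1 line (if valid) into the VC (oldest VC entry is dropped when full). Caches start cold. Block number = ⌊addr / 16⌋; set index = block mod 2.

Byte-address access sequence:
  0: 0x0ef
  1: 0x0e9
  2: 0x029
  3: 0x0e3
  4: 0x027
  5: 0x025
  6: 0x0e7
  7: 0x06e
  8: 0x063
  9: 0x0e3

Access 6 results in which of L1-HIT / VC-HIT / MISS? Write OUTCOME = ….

  [0] addr=0xef blk=14 s=0: MISS | VC []
  [1] addr=0xe9 blk=14 s=0: L1-HIT | VC []
  [2] addr=0x29 blk=2 s=0: MISS | VC [14]
  [3] addr=0xe3 blk=14 s=0: VC-HIT | VC [2]
  [4] addr=0x27 blk=2 s=0: VC-HIT | VC [14]
  [5] addr=0x25 blk=2 s=0: L1-HIT | VC [14]
  [6] addr=0xe7 blk=14 s=0: VC-HIT | VC [2]
  [7] addr=0x6e blk=6 s=0: MISS | VC [2, 14]
  [8] addr=0x63 blk=6 s=0: L1-HIT | VC [2, 14]
  [9] addr=0xe3 blk=14 s=0: VC-HIT | VC [2, 6]

OUTCOME = VC-HIT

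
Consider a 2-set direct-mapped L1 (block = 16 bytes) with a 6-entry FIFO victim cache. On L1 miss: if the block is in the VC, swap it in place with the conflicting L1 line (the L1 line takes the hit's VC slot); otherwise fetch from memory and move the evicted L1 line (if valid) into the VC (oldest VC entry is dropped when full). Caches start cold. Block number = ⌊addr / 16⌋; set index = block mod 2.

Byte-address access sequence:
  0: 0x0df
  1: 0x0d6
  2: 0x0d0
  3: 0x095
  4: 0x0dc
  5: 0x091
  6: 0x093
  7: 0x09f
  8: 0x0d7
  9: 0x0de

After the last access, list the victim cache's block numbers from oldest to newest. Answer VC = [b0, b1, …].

  [0] addr=0xdf blk=13 s=1: MISS | VC []
  [1] addr=0xd6 blk=13 s=1: L1-HIT | VC []
  [2] addr=0xd0 blk=13 s=1: L1-HIT | VC []
  [3] addr=0x95 blk=9 s=1: MISS | VC [13]
  [4] addr=0xdc blk=13 s=1: VC-HIT | VC [9]
  [5] addr=0x91 blk=9 s=1: VC-HIT | VC [13]
  [6] addr=0x93 blk=9 s=1: L1-HIT | VC [13]
  [7] addr=0x9f blk=9 s=1: L1-HIT | VC [13]
  [8] addr=0xd7 blk=13 s=1: VC-HIT | VC [9]
  [9] addr=0xde blk=13 s=1: L1-HIT | VC [9]

VC = [9]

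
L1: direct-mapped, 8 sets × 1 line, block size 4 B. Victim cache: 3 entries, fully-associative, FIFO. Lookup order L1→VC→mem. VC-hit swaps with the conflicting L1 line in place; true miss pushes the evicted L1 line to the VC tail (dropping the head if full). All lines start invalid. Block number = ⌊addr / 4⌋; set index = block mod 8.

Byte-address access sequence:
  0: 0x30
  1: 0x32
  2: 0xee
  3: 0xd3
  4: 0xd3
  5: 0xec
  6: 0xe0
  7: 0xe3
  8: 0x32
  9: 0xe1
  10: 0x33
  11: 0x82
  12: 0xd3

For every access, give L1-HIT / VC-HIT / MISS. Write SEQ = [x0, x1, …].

#0 0x30→b12/s4 MISS; vc=[]
#1 0x32→b12/s4 L1-HIT; vc=[]
#2 0xee→b59/s3 MISS; vc=[]
#3 0xd3→b52/s4 MISS; vc=[12]
#4 0xd3→b52/s4 L1-HIT; vc=[12]
#5 0xec→b59/s3 L1-HIT; vc=[12]
#6 0xe0→b56/s0 MISS; vc=[12]
#7 0xe3→b56/s0 L1-HIT; vc=[12]
#8 0x32→b12/s4 VC-HIT; vc=[52]
#9 0xe1→b56/s0 L1-HIT; vc=[52]
#10 0x33→b12/s4 L1-HIT; vc=[52]
#11 0x82→b32/s0 MISS; vc=[52,56]
#12 0xd3→b52/s4 VC-HIT; vc=[12,56]

SEQ = [MISS, L1-HIT, MISS, MISS, L1-HIT, L1-HIT, MISS, L1-HIT, VC-HIT, L1-HIT, L1-HIT, MISS, VC-HIT]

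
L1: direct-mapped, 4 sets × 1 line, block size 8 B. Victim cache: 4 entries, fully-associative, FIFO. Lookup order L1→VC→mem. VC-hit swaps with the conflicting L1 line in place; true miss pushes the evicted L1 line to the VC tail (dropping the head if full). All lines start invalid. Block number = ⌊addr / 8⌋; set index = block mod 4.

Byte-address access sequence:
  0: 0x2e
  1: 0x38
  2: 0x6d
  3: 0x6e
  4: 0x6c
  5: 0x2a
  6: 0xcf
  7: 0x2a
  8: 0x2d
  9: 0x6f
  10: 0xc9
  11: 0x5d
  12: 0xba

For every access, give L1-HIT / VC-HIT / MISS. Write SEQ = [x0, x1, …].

0: 0x2e (blk 5, set 1) → MISS  vc=[]
1: 0x38 (blk 7, set 3) → MISS  vc=[]
2: 0x6d (blk 13, set 1) → MISS  vc=[5]
3: 0x6e (blk 13, set 1) → L1-HIT  vc=[5]
4: 0x6c (blk 13, set 1) → L1-HIT  vc=[5]
5: 0x2a (blk 5, set 1) → VC-HIT  vc=[13]
6: 0xcf (blk 25, set 1) → MISS  vc=[13, 5]
7: 0x2a (blk 5, set 1) → VC-HIT  vc=[13, 25]
8: 0x2d (blk 5, set 1) → L1-HIT  vc=[13, 25]
9: 0x6f (blk 13, set 1) → VC-HIT  vc=[5, 25]
10: 0xc9 (blk 25, set 1) → VC-HIT  vc=[5, 13]
11: 0x5d (blk 11, set 3) → MISS  vc=[5, 13, 7]
12: 0xba (blk 23, set 3) → MISS  vc=[5, 13, 7, 11]

SEQ = [MISS, MISS, MISS, L1-HIT, L1-HIT, VC-HIT, MISS, VC-HIT, L1-HIT, VC-HIT, VC-HIT, MISS, MISS]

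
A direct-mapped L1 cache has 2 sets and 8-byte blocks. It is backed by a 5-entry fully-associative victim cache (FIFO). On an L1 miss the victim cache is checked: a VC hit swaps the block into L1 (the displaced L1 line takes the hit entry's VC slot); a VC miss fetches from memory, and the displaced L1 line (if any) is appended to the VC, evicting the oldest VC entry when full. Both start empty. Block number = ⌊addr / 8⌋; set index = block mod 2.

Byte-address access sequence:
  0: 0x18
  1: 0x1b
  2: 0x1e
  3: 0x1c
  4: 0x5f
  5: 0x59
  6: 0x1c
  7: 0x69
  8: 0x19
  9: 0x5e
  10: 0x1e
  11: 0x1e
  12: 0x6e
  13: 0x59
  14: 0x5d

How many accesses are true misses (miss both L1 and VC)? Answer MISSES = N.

0: 0x18 (blk 3, set 1) → MISS  vc=[]
1: 0x1b (blk 3, set 1) → L1-HIT  vc=[]
2: 0x1e (blk 3, set 1) → L1-HIT  vc=[]
3: 0x1c (blk 3, set 1) → L1-HIT  vc=[]
4: 0x5f (blk 11, set 1) → MISS  vc=[3]
5: 0x59 (blk 11, set 1) → L1-HIT  vc=[3]
6: 0x1c (blk 3, set 1) → VC-HIT  vc=[11]
7: 0x69 (blk 13, set 1) → MISS  vc=[11, 3]
8: 0x19 (blk 3, set 1) → VC-HIT  vc=[11, 13]
9: 0x5e (blk 11, set 1) → VC-HIT  vc=[3, 13]
10: 0x1e (blk 3, set 1) → VC-HIT  vc=[11, 13]
11: 0x1e (blk 3, set 1) → L1-HIT  vc=[11, 13]
12: 0x6e (blk 13, set 1) → VC-HIT  vc=[11, 3]
13: 0x59 (blk 11, set 1) → VC-HIT  vc=[13, 3]
14: 0x5d (blk 11, set 1) → L1-HIT  vc=[13, 3]

MISSES = 3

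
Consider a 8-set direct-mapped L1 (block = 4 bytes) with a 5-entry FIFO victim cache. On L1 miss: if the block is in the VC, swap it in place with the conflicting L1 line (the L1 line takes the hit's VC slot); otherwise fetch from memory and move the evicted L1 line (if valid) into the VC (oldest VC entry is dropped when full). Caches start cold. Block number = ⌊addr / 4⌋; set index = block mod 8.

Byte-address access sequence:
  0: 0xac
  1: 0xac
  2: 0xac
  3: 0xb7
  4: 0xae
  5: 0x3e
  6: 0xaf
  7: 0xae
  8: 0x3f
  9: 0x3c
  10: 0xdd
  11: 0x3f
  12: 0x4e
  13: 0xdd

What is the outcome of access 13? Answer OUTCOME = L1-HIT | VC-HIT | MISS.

  [0] addr=0xac blk=43 s=3: MISS | VC []
  [1] addr=0xac blk=43 s=3: L1-HIT | VC []
  [2] addr=0xac blk=43 s=3: L1-HIT | VC []
  [3] addr=0xb7 blk=45 s=5: MISS | VC []
  [4] addr=0xae blk=43 s=3: L1-HIT | VC []
  [5] addr=0x3e blk=15 s=7: MISS | VC []
  [6] addr=0xaf blk=43 s=3: L1-HIT | VC []
  [7] addr=0xae blk=43 s=3: L1-HIT | VC []
  [8] addr=0x3f blk=15 s=7: L1-HIT | VC []
  [9] addr=0x3c blk=15 s=7: L1-HIT | VC []
  [10] addr=0xdd blk=55 s=7: MISS | VC [15]
  [11] addr=0x3f blk=15 s=7: VC-HIT | VC [55]
  [12] addr=0x4e blk=19 s=3: MISS | VC [55, 43]
  [13] addr=0xdd blk=55 s=7: VC-HIT | VC [15, 43]

OUTCOME = VC-HIT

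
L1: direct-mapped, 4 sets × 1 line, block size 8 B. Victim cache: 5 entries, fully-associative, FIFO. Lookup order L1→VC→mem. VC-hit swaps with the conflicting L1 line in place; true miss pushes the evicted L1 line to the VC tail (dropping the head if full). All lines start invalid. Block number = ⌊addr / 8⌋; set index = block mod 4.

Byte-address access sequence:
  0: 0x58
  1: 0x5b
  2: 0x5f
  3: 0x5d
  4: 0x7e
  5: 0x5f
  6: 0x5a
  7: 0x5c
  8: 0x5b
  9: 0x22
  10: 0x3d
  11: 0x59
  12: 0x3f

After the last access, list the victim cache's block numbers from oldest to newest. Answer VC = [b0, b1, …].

VC = [15, 11]

#0 0x58→b11/s3 MISS; vc=[]
#1 0x5b→b11/s3 L1-HIT; vc=[]
#2 0x5f→b11/s3 L1-HIT; vc=[]
#3 0x5d→b11/s3 L1-HIT; vc=[]
#4 0x7e→b15/s3 MISS; vc=[11]
#5 0x5f→b11/s3 VC-HIT; vc=[15]
#6 0x5a→b11/s3 L1-HIT; vc=[15]
#7 0x5c→b11/s3 L1-HIT; vc=[15]
#8 0x5b→b11/s3 L1-HIT; vc=[15]
#9 0x22→b4/s0 MISS; vc=[15]
#10 0x3d→b7/s3 MISS; vc=[15,11]
#11 0x59→b11/s3 VC-HIT; vc=[15,7]
#12 0x3f→b7/s3 VC-HIT; vc=[15,11]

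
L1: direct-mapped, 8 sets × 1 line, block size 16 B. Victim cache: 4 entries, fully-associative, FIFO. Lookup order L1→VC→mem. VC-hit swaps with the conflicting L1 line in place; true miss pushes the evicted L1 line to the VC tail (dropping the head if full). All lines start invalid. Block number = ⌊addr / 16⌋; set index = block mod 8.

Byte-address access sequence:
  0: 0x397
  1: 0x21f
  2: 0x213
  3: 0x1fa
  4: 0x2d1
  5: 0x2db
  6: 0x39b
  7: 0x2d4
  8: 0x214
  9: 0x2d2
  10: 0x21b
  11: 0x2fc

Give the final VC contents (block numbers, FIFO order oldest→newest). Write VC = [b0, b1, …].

0: 0x397 (blk 57, set 1) → MISS  vc=[]
1: 0x21f (blk 33, set 1) → MISS  vc=[57]
2: 0x213 (blk 33, set 1) → L1-HIT  vc=[57]
3: 0x1fa (blk 31, set 7) → MISS  vc=[57]
4: 0x2d1 (blk 45, set 5) → MISS  vc=[57]
5: 0x2db (blk 45, set 5) → L1-HIT  vc=[57]
6: 0x39b (blk 57, set 1) → VC-HIT  vc=[33]
7: 0x2d4 (blk 45, set 5) → L1-HIT  vc=[33]
8: 0x214 (blk 33, set 1) → VC-HIT  vc=[57]
9: 0x2d2 (blk 45, set 5) → L1-HIT  vc=[57]
10: 0x21b (blk 33, set 1) → L1-HIT  vc=[57]
11: 0x2fc (blk 47, set 7) → MISS  vc=[57, 31]

VC = [57, 31]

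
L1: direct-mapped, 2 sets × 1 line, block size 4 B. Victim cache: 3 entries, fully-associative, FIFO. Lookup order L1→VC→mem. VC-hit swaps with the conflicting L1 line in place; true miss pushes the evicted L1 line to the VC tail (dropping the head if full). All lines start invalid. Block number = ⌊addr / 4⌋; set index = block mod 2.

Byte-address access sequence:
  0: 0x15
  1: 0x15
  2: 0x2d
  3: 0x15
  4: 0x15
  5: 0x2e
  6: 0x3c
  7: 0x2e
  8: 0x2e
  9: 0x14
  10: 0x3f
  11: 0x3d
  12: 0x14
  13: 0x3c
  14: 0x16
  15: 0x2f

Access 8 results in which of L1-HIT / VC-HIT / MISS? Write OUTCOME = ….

#0 0x15→b5/s1 MISS; vc=[]
#1 0x15→b5/s1 L1-HIT; vc=[]
#2 0x2d→b11/s1 MISS; vc=[5]
#3 0x15→b5/s1 VC-HIT; vc=[11]
#4 0x15→b5/s1 L1-HIT; vc=[11]
#5 0x2e→b11/s1 VC-HIT; vc=[5]
#6 0x3c→b15/s1 MISS; vc=[5,11]
#7 0x2e→b11/s1 VC-HIT; vc=[5,15]
#8 0x2e→b11/s1 L1-HIT; vc=[5,15]
#9 0x14→b5/s1 VC-HIT; vc=[11,15]
#10 0x3f→b15/s1 VC-HIT; vc=[11,5]
#11 0x3d→b15/s1 L1-HIT; vc=[11,5]
#12 0x14→b5/s1 VC-HIT; vc=[11,15]
#13 0x3c→b15/s1 VC-HIT; vc=[11,5]
#14 0x16→b5/s1 VC-HIT; vc=[11,15]
#15 0x2f→b11/s1 VC-HIT; vc=[5,15]

OUTCOME = L1-HIT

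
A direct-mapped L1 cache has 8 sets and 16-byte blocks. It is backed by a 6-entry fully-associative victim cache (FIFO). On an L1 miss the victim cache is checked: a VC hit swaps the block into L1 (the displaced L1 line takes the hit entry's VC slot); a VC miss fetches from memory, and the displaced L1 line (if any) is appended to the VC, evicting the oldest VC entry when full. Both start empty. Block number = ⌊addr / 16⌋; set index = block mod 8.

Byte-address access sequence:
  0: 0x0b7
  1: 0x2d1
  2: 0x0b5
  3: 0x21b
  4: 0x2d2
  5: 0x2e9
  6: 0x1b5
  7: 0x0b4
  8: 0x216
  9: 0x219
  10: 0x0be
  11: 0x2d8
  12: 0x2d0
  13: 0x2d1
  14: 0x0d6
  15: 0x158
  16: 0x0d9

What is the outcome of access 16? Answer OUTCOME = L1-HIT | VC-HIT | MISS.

  [0] addr=0xb7 blk=11 s=3: MISS | VC []
  [1] addr=0x2d1 blk=45 s=5: MISS | VC []
  [2] addr=0xb5 blk=11 s=3: L1-HIT | VC []
  [3] addr=0x21b blk=33 s=1: MISS | VC []
  [4] addr=0x2d2 blk=45 s=5: L1-HIT | VC []
  [5] addr=0x2e9 blk=46 s=6: MISS | VC []
  [6] addr=0x1b5 blk=27 s=3: MISS | VC [11]
  [7] addr=0xb4 blk=11 s=3: VC-HIT | VC [27]
  [8] addr=0x216 blk=33 s=1: L1-HIT | VC [27]
  [9] addr=0x219 blk=33 s=1: L1-HIT | VC [27]
  [10] addr=0xbe blk=11 s=3: L1-HIT | VC [27]
  [11] addr=0x2d8 blk=45 s=5: L1-HIT | VC [27]
  [12] addr=0x2d0 blk=45 s=5: L1-HIT | VC [27]
  [13] addr=0x2d1 blk=45 s=5: L1-HIT | VC [27]
  [14] addr=0xd6 blk=13 s=5: MISS | VC [27, 45]
  [15] addr=0x158 blk=21 s=5: MISS | VC [27, 45, 13]
  [16] addr=0xd9 blk=13 s=5: VC-HIT | VC [27, 45, 21]

OUTCOME = VC-HIT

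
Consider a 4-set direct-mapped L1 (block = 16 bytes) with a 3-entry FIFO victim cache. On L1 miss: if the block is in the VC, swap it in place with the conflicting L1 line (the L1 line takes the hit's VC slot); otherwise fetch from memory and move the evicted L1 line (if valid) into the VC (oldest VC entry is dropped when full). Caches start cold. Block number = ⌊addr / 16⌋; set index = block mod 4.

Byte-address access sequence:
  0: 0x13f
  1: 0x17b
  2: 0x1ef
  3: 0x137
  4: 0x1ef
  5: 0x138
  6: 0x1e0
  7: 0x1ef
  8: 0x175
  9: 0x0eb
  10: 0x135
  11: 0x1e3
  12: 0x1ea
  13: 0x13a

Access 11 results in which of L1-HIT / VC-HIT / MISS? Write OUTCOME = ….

OUTCOME = VC-HIT

0: 0x13f (blk 19, set 3) → MISS  vc=[]
1: 0x17b (blk 23, set 3) → MISS  vc=[19]
2: 0x1ef (blk 30, set 2) → MISS  vc=[19]
3: 0x137 (blk 19, set 3) → VC-HIT  vc=[23]
4: 0x1ef (blk 30, set 2) → L1-HIT  vc=[23]
5: 0x138 (blk 19, set 3) → L1-HIT  vc=[23]
6: 0x1e0 (blk 30, set 2) → L1-HIT  vc=[23]
7: 0x1ef (blk 30, set 2) → L1-HIT  vc=[23]
8: 0x175 (blk 23, set 3) → VC-HIT  vc=[19]
9: 0xeb (blk 14, set 2) → MISS  vc=[19, 30]
10: 0x135 (blk 19, set 3) → VC-HIT  vc=[23, 30]
11: 0x1e3 (blk 30, set 2) → VC-HIT  vc=[23, 14]
12: 0x1ea (blk 30, set 2) → L1-HIT  vc=[23, 14]
13: 0x13a (blk 19, set 3) → L1-HIT  vc=[23, 14]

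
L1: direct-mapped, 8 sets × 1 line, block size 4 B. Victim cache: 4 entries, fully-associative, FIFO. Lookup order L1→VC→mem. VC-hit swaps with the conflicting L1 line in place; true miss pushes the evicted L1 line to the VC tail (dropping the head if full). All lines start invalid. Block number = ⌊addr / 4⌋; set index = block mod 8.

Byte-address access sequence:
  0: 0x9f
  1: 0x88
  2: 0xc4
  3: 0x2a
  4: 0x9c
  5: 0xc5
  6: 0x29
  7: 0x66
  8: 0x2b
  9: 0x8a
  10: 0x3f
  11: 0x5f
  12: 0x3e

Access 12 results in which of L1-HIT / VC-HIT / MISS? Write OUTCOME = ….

OUTCOME = VC-HIT

0: 0x9f (blk 39, set 7) → MISS  vc=[]
1: 0x88 (blk 34, set 2) → MISS  vc=[]
2: 0xc4 (blk 49, set 1) → MISS  vc=[]
3: 0x2a (blk 10, set 2) → MISS  vc=[34]
4: 0x9c (blk 39, set 7) → L1-HIT  vc=[34]
5: 0xc5 (blk 49, set 1) → L1-HIT  vc=[34]
6: 0x29 (blk 10, set 2) → L1-HIT  vc=[34]
7: 0x66 (blk 25, set 1) → MISS  vc=[34, 49]
8: 0x2b (blk 10, set 2) → L1-HIT  vc=[34, 49]
9: 0x8a (blk 34, set 2) → VC-HIT  vc=[10, 49]
10: 0x3f (blk 15, set 7) → MISS  vc=[10, 49, 39]
11: 0x5f (blk 23, set 7) → MISS  vc=[10, 49, 39, 15]
12: 0x3e (blk 15, set 7) → VC-HIT  vc=[10, 49, 39, 23]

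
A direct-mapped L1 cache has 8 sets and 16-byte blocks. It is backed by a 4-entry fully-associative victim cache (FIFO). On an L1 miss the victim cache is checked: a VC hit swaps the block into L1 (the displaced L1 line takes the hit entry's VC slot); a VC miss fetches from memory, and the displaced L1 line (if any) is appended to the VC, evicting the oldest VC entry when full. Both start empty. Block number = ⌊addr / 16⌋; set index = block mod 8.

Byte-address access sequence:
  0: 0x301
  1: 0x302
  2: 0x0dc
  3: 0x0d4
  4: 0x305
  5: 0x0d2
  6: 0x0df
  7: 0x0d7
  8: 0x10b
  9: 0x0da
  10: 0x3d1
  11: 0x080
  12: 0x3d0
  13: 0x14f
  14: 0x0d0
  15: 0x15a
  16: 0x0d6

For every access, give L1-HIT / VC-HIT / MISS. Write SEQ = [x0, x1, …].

SEQ = [MISS, L1-HIT, MISS, L1-HIT, L1-HIT, L1-HIT, L1-HIT, L1-HIT, MISS, L1-HIT, MISS, MISS, L1-HIT, MISS, VC-HIT, MISS, VC-HIT]

0: 0x301 (blk 48, set 0) → MISS  vc=[]
1: 0x302 (blk 48, set 0) → L1-HIT  vc=[]
2: 0xdc (blk 13, set 5) → MISS  vc=[]
3: 0xd4 (blk 13, set 5) → L1-HIT  vc=[]
4: 0x305 (blk 48, set 0) → L1-HIT  vc=[]
5: 0xd2 (blk 13, set 5) → L1-HIT  vc=[]
6: 0xdf (blk 13, set 5) → L1-HIT  vc=[]
7: 0xd7 (blk 13, set 5) → L1-HIT  vc=[]
8: 0x10b (blk 16, set 0) → MISS  vc=[48]
9: 0xda (blk 13, set 5) → L1-HIT  vc=[48]
10: 0x3d1 (blk 61, set 5) → MISS  vc=[48, 13]
11: 0x80 (blk 8, set 0) → MISS  vc=[48, 13, 16]
12: 0x3d0 (blk 61, set 5) → L1-HIT  vc=[48, 13, 16]
13: 0x14f (blk 20, set 4) → MISS  vc=[48, 13, 16]
14: 0xd0 (blk 13, set 5) → VC-HIT  vc=[48, 61, 16]
15: 0x15a (blk 21, set 5) → MISS  vc=[48, 61, 16, 13]
16: 0xd6 (blk 13, set 5) → VC-HIT  vc=[48, 61, 16, 21]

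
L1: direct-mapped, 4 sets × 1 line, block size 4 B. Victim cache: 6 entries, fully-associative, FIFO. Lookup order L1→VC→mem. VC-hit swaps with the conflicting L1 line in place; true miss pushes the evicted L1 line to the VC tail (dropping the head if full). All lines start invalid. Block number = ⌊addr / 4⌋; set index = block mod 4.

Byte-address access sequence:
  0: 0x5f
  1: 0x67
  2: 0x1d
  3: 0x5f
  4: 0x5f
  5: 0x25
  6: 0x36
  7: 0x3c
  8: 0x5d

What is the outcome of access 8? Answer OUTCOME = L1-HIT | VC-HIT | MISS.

0: 0x5f (blk 23, set 3) → MISS  vc=[]
1: 0x67 (blk 25, set 1) → MISS  vc=[]
2: 0x1d (blk 7, set 3) → MISS  vc=[23]
3: 0x5f (blk 23, set 3) → VC-HIT  vc=[7]
4: 0x5f (blk 23, set 3) → L1-HIT  vc=[7]
5: 0x25 (blk 9, set 1) → MISS  vc=[7, 25]
6: 0x36 (blk 13, set 1) → MISS  vc=[7, 25, 9]
7: 0x3c (blk 15, set 3) → MISS  vc=[7, 25, 9, 23]
8: 0x5d (blk 23, set 3) → VC-HIT  vc=[7, 25, 9, 15]

OUTCOME = VC-HIT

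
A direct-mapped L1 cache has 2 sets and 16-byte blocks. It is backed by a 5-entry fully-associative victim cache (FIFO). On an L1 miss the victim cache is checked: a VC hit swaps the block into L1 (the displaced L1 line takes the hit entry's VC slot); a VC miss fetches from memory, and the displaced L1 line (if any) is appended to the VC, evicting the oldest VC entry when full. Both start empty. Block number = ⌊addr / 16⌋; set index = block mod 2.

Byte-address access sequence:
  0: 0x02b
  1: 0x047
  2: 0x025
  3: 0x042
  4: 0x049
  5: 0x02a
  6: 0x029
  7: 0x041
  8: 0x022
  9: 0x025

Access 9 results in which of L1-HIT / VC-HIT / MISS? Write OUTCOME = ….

OUTCOME = L1-HIT

#0 0x2b→b2/s0 MISS; vc=[]
#1 0x47→b4/s0 MISS; vc=[2]
#2 0x25→b2/s0 VC-HIT; vc=[4]
#3 0x42→b4/s0 VC-HIT; vc=[2]
#4 0x49→b4/s0 L1-HIT; vc=[2]
#5 0x2a→b2/s0 VC-HIT; vc=[4]
#6 0x29→b2/s0 L1-HIT; vc=[4]
#7 0x41→b4/s0 VC-HIT; vc=[2]
#8 0x22→b2/s0 VC-HIT; vc=[4]
#9 0x25→b2/s0 L1-HIT; vc=[4]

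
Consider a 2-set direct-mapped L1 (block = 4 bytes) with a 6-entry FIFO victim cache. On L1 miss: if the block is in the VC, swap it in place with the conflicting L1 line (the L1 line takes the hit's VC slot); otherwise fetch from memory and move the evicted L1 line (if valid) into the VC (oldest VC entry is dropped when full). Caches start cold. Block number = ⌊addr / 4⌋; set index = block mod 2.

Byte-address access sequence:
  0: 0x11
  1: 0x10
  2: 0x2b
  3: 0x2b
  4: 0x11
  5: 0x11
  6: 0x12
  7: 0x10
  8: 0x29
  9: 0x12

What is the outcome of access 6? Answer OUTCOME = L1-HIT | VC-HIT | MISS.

#0 0x11→b4/s0 MISS; vc=[]
#1 0x10→b4/s0 L1-HIT; vc=[]
#2 0x2b→b10/s0 MISS; vc=[4]
#3 0x2b→b10/s0 L1-HIT; vc=[4]
#4 0x11→b4/s0 VC-HIT; vc=[10]
#5 0x11→b4/s0 L1-HIT; vc=[10]
#6 0x12→b4/s0 L1-HIT; vc=[10]
#7 0x10→b4/s0 L1-HIT; vc=[10]
#8 0x29→b10/s0 VC-HIT; vc=[4]
#9 0x12→b4/s0 VC-HIT; vc=[10]

OUTCOME = L1-HIT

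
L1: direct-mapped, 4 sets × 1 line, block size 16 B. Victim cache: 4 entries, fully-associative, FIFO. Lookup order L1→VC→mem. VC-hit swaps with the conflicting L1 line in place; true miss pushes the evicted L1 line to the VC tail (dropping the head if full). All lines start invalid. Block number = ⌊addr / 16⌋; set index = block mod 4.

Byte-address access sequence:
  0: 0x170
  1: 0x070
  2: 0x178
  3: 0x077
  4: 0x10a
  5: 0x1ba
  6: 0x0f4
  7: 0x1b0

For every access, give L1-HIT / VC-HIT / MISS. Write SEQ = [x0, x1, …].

SEQ = [MISS, MISS, VC-HIT, VC-HIT, MISS, MISS, MISS, VC-HIT]

  [0] addr=0x170 blk=23 s=3: MISS | VC []
  [1] addr=0x70 blk=7 s=3: MISS | VC [23]
  [2] addr=0x178 blk=23 s=3: VC-HIT | VC [7]
  [3] addr=0x77 blk=7 s=3: VC-HIT | VC [23]
  [4] addr=0x10a blk=16 s=0: MISS | VC [23]
  [5] addr=0x1ba blk=27 s=3: MISS | VC [23, 7]
  [6] addr=0xf4 blk=15 s=3: MISS | VC [23, 7, 27]
  [7] addr=0x1b0 blk=27 s=3: VC-HIT | VC [23, 7, 15]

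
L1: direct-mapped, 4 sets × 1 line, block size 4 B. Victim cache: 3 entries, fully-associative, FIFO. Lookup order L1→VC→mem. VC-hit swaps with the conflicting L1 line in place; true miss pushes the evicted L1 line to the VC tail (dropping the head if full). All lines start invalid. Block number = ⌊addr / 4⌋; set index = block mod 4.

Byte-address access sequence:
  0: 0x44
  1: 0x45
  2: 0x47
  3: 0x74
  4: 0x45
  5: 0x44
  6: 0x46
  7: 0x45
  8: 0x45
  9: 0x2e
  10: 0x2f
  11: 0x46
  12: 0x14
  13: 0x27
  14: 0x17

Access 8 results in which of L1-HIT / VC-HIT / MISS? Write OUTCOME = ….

#0 0x44→b17/s1 MISS; vc=[]
#1 0x45→b17/s1 L1-HIT; vc=[]
#2 0x47→b17/s1 L1-HIT; vc=[]
#3 0x74→b29/s1 MISS; vc=[17]
#4 0x45→b17/s1 VC-HIT; vc=[29]
#5 0x44→b17/s1 L1-HIT; vc=[29]
#6 0x46→b17/s1 L1-HIT; vc=[29]
#7 0x45→b17/s1 L1-HIT; vc=[29]
#8 0x45→b17/s1 L1-HIT; vc=[29]
#9 0x2e→b11/s3 MISS; vc=[29]
#10 0x2f→b11/s3 L1-HIT; vc=[29]
#11 0x46→b17/s1 L1-HIT; vc=[29]
#12 0x14→b5/s1 MISS; vc=[29,17]
#13 0x27→b9/s1 MISS; vc=[29,17,5]
#14 0x17→b5/s1 VC-HIT; vc=[29,17,9]

OUTCOME = L1-HIT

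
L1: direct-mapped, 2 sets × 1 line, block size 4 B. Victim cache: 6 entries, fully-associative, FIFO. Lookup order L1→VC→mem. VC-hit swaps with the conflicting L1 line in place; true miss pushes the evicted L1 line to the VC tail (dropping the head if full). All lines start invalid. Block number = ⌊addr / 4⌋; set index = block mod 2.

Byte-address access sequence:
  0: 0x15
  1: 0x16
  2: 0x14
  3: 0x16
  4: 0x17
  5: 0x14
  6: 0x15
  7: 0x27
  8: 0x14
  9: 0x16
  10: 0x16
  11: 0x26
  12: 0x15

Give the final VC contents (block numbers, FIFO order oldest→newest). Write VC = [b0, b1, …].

VC = [9]

#0 0x15→b5/s1 MISS; vc=[]
#1 0x16→b5/s1 L1-HIT; vc=[]
#2 0x14→b5/s1 L1-HIT; vc=[]
#3 0x16→b5/s1 L1-HIT; vc=[]
#4 0x17→b5/s1 L1-HIT; vc=[]
#5 0x14→b5/s1 L1-HIT; vc=[]
#6 0x15→b5/s1 L1-HIT; vc=[]
#7 0x27→b9/s1 MISS; vc=[5]
#8 0x14→b5/s1 VC-HIT; vc=[9]
#9 0x16→b5/s1 L1-HIT; vc=[9]
#10 0x16→b5/s1 L1-HIT; vc=[9]
#11 0x26→b9/s1 VC-HIT; vc=[5]
#12 0x15→b5/s1 VC-HIT; vc=[9]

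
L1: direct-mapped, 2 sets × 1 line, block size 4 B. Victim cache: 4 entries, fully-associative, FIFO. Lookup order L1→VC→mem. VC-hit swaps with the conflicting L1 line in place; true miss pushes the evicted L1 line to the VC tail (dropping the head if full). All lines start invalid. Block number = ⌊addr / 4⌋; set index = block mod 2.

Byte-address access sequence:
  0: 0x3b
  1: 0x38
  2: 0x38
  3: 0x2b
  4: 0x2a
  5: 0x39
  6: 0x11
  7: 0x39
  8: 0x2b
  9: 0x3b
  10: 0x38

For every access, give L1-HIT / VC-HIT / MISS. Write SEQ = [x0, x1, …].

#0 0x3b→b14/s0 MISS; vc=[]
#1 0x38→b14/s0 L1-HIT; vc=[]
#2 0x38→b14/s0 L1-HIT; vc=[]
#3 0x2b→b10/s0 MISS; vc=[14]
#4 0x2a→b10/s0 L1-HIT; vc=[14]
#5 0x39→b14/s0 VC-HIT; vc=[10]
#6 0x11→b4/s0 MISS; vc=[10,14]
#7 0x39→b14/s0 VC-HIT; vc=[10,4]
#8 0x2b→b10/s0 VC-HIT; vc=[14,4]
#9 0x3b→b14/s0 VC-HIT; vc=[10,4]
#10 0x38→b14/s0 L1-HIT; vc=[10,4]

SEQ = [MISS, L1-HIT, L1-HIT, MISS, L1-HIT, VC-HIT, MISS, VC-HIT, VC-HIT, VC-HIT, L1-HIT]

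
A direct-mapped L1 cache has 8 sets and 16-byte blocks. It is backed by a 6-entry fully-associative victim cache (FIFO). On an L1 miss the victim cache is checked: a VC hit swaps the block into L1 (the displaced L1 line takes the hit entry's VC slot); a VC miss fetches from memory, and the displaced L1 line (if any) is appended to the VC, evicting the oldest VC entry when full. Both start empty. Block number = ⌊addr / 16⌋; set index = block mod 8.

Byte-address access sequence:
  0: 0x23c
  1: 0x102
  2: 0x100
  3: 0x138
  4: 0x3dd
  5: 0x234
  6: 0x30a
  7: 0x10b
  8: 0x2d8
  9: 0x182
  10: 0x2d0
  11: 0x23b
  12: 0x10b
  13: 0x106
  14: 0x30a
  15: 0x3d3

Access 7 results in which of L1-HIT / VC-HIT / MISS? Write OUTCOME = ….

OUTCOME = VC-HIT

0: 0x23c (blk 35, set 3) → MISS  vc=[]
1: 0x102 (blk 16, set 0) → MISS  vc=[]
2: 0x100 (blk 16, set 0) → L1-HIT  vc=[]
3: 0x138 (blk 19, set 3) → MISS  vc=[35]
4: 0x3dd (blk 61, set 5) → MISS  vc=[35]
5: 0x234 (blk 35, set 3) → VC-HIT  vc=[19]
6: 0x30a (blk 48, set 0) → MISS  vc=[19, 16]
7: 0x10b (blk 16, set 0) → VC-HIT  vc=[19, 48]
8: 0x2d8 (blk 45, set 5) → MISS  vc=[19, 48, 61]
9: 0x182 (blk 24, set 0) → MISS  vc=[19, 48, 61, 16]
10: 0x2d0 (blk 45, set 5) → L1-HIT  vc=[19, 48, 61, 16]
11: 0x23b (blk 35, set 3) → L1-HIT  vc=[19, 48, 61, 16]
12: 0x10b (blk 16, set 0) → VC-HIT  vc=[19, 48, 61, 24]
13: 0x106 (blk 16, set 0) → L1-HIT  vc=[19, 48, 61, 24]
14: 0x30a (blk 48, set 0) → VC-HIT  vc=[19, 16, 61, 24]
15: 0x3d3 (blk 61, set 5) → VC-HIT  vc=[19, 16, 45, 24]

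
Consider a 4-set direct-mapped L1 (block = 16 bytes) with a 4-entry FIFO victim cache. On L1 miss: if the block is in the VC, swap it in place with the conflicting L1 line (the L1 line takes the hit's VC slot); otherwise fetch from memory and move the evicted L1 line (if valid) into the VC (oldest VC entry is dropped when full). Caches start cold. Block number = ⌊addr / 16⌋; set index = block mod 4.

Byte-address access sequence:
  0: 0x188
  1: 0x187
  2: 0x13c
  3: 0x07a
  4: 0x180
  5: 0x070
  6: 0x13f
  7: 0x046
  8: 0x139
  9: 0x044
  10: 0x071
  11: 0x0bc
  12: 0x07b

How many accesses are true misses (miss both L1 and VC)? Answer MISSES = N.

0: 0x188 (blk 24, set 0) → MISS  vc=[]
1: 0x187 (blk 24, set 0) → L1-HIT  vc=[]
2: 0x13c (blk 19, set 3) → MISS  vc=[]
3: 0x7a (blk 7, set 3) → MISS  vc=[19]
4: 0x180 (blk 24, set 0) → L1-HIT  vc=[19]
5: 0x70 (blk 7, set 3) → L1-HIT  vc=[19]
6: 0x13f (blk 19, set 3) → VC-HIT  vc=[7]
7: 0x46 (blk 4, set 0) → MISS  vc=[7, 24]
8: 0x139 (blk 19, set 3) → L1-HIT  vc=[7, 24]
9: 0x44 (blk 4, set 0) → L1-HIT  vc=[7, 24]
10: 0x71 (blk 7, set 3) → VC-HIT  vc=[19, 24]
11: 0xbc (blk 11, set 3) → MISS  vc=[19, 24, 7]
12: 0x7b (blk 7, set 3) → VC-HIT  vc=[19, 24, 11]

MISSES = 5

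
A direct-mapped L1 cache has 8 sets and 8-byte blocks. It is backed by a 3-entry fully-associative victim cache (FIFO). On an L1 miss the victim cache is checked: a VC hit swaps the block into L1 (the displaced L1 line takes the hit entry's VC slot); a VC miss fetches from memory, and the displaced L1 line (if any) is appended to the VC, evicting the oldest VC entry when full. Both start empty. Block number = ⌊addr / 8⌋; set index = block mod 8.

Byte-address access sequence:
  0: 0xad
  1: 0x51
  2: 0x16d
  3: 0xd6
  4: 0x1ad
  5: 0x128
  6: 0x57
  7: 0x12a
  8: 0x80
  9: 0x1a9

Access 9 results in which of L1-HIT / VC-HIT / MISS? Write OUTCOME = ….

  [0] addr=0xad blk=21 s=5: MISS | VC []
  [1] addr=0x51 blk=10 s=2: MISS | VC []
  [2] addr=0x16d blk=45 s=5: MISS | VC [21]
  [3] addr=0xd6 blk=26 s=2: MISS | VC [21, 10]
  [4] addr=0x1ad blk=53 s=5: MISS | VC [21, 10, 45]
  [5] addr=0x128 blk=37 s=5: MISS | VC [10, 45, 53]
  [6] addr=0x57 blk=10 s=2: VC-HIT | VC [26, 45, 53]
  [7] addr=0x12a blk=37 s=5: L1-HIT | VC [26, 45, 53]
  [8] addr=0x80 blk=16 s=0: MISS | VC [26, 45, 53]
  [9] addr=0x1a9 blk=53 s=5: VC-HIT | VC [26, 45, 37]

OUTCOME = VC-HIT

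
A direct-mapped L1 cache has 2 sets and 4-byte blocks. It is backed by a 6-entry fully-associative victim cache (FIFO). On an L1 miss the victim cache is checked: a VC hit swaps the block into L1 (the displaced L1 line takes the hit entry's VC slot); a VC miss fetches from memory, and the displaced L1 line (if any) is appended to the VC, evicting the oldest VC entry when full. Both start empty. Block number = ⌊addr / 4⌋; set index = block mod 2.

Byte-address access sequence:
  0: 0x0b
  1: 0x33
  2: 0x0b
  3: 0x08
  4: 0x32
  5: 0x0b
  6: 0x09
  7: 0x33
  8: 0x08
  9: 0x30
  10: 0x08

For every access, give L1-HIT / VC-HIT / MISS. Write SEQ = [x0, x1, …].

0: 0xb (blk 2, set 0) → MISS  vc=[]
1: 0x33 (blk 12, set 0) → MISS  vc=[2]
2: 0xb (blk 2, set 0) → VC-HIT  vc=[12]
3: 0x8 (blk 2, set 0) → L1-HIT  vc=[12]
4: 0x32 (blk 12, set 0) → VC-HIT  vc=[2]
5: 0xb (blk 2, set 0) → VC-HIT  vc=[12]
6: 0x9 (blk 2, set 0) → L1-HIT  vc=[12]
7: 0x33 (blk 12, set 0) → VC-HIT  vc=[2]
8: 0x8 (blk 2, set 0) → VC-HIT  vc=[12]
9: 0x30 (blk 12, set 0) → VC-HIT  vc=[2]
10: 0x8 (blk 2, set 0) → VC-HIT  vc=[12]

SEQ = [MISS, MISS, VC-HIT, L1-HIT, VC-HIT, VC-HIT, L1-HIT, VC-HIT, VC-HIT, VC-HIT, VC-HIT]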